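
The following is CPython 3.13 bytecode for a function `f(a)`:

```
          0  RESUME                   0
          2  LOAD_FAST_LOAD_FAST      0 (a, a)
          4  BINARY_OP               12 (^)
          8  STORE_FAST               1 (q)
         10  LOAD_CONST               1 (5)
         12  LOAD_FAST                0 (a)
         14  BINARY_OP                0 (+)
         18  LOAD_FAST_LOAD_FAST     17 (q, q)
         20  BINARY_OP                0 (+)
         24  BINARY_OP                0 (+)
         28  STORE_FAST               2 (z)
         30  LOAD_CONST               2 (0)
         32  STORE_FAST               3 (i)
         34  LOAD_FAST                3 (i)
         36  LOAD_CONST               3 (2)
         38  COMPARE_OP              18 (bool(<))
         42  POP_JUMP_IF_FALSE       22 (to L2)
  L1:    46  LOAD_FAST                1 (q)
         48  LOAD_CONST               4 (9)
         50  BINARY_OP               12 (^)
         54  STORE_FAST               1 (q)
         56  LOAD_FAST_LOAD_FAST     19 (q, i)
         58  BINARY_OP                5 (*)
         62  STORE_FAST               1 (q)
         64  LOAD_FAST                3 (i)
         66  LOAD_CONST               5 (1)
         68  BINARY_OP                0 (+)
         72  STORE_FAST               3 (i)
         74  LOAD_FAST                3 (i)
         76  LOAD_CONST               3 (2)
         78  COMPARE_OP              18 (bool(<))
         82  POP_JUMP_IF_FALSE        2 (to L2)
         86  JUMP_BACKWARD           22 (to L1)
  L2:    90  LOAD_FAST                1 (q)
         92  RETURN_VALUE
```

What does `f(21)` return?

9

LOAD_FAST_LOAD_FAST a,a → push 21,21. Stack: [21, 21]
BINARY_OP ^ → 21 ^ 21 = 0. Stack: [0]
STORE_FAST q → q=0. Stack: []
LOAD_CONST → push 5. Stack: [5]
LOAD_FAST a → push 21. Stack: [5, 21]
BINARY_OP + → 5 + 21 = 26. Stack: [26]
LOAD_FAST_LOAD_FAST q,q → push 0,0. Stack: [26, 0, 0]
BINARY_OP + → 0 + 0 = 0. Stack: [26, 0]
BINARY_OP + → 26 + 0 = 26. Stack: [26]
STORE_FAST z → z=26. Stack: []
LOAD_CONST → push 0. Stack: [0]
STORE_FAST i → i=0. Stack: []
LOAD_FAST i → push 0. Stack: [0]
LOAD_CONST → push 2. Stack: [0, 2]
COMPARE_OP bool(<) → 0 vs 2 = True. Stack: [True]
POP_JUMP_IF_FALSE → pop True; no jump. Stack: []
LOAD_FAST q → push 0. Stack: [0]
LOAD_CONST → push 9. Stack: [0, 9]
BINARY_OP ^ → 0 ^ 9 = 9. Stack: [9]
STORE_FAST q → q=9. Stack: []
LOAD_FAST_LOAD_FAST q,i → push 9,0. Stack: [9, 0]
BINARY_OP * → 9 * 0 = 0. Stack: [0]
STORE_FAST q → q=0. Stack: []
LOAD_FAST i → push 0. Stack: [0]
LOAD_CONST → push 1. Stack: [0, 1]
BINARY_OP + → 0 + 1 = 1. Stack: [1]
STORE_FAST i → i=1. Stack: []
LOAD_FAST i → push 1. Stack: [1]
LOAD_CONST → push 2. Stack: [1, 2]
COMPARE_OP bool(<) → 1 vs 2 = True. Stack: [True]
POP_JUMP_IF_FALSE → pop True; no jump. Stack: []
LOAD_FAST q → push 0. Stack: [0]
LOAD_CONST → push 9. Stack: [0, 9]
BINARY_OP ^ → 0 ^ 9 = 9. Stack: [9]
STORE_FAST q → q=9. Stack: []
LOAD_FAST_LOAD_FAST q,i → push 9,1. Stack: [9, 1]
BINARY_OP * → 9 * 1 = 9. Stack: [9]
STORE_FAST q → q=9. Stack: []
LOAD_FAST i → push 1. Stack: [1]
LOAD_CONST → push 1. Stack: [1, 1]
BINARY_OP + → 1 + 1 = 2. Stack: [2]
STORE_FAST i → i=2. Stack: []
LOAD_FAST i → push 2. Stack: [2]
LOAD_CONST → push 2. Stack: [2, 2]
COMPARE_OP bool(<) → 2 vs 2 = False. Stack: [False]
POP_JUMP_IF_FALSE → pop False; jump. Stack: []
LOAD_FAST q → push 9. Stack: [9]
RETURN_VALUE → return 9.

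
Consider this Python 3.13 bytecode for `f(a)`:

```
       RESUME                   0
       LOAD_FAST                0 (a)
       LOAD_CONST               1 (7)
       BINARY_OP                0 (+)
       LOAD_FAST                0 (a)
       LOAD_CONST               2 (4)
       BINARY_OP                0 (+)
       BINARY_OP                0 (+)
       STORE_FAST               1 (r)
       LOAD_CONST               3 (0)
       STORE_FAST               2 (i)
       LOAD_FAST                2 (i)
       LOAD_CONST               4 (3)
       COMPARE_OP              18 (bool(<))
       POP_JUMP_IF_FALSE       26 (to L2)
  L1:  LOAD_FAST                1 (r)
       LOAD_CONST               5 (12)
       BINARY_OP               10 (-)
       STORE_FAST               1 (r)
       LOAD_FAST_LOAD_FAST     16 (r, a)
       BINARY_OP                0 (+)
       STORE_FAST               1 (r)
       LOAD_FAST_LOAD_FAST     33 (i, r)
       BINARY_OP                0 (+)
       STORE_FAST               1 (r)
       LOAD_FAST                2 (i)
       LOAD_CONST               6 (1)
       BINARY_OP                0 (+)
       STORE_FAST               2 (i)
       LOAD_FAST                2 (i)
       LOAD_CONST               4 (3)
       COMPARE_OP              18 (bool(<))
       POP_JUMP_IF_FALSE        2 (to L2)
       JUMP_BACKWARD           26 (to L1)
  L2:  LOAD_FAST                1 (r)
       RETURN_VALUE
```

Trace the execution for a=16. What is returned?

58

LOAD_FAST a → push 16
LOAD_CONST → push 7
BINARY_OP + → 16 + 7 = 23
LOAD_FAST a → push 16
LOAD_CONST → push 4
BINARY_OP + → 16 + 4 = 20
BINARY_OP + → 23 + 20 = 43
STORE_FAST r → r=43
LOAD_CONST → push 0
STORE_FAST i → i=0
LOAD_FAST i → push 0
LOAD_CONST → push 3
COMPARE_OP bool(<) → 0 vs 3 = True
POP_JUMP_IF_FALSE → pop True; no jump
LOAD_FAST r → push 43
LOAD_CONST → push 12
BINARY_OP - → 43 - 12 = 31
STORE_FAST r → r=31
LOAD_FAST_LOAD_FAST r,a → push 31,16
BINARY_OP + → 31 + 16 = 47
STORE_FAST r → r=47
LOAD_FAST_LOAD_FAST i,r → push 0,47
BINARY_OP + → 0 + 47 = 47
STORE_FAST r → r=47
LOAD_FAST i → push 0
LOAD_CONST → push 1
BINARY_OP + → 0 + 1 = 1
STORE_FAST i → i=1
LOAD_FAST i → push 1
LOAD_CONST → push 3
COMPARE_OP bool(<) → 1 vs 3 = True
POP_JUMP_IF_FALSE → pop True; no jump
LOAD_FAST r → push 47
LOAD_CONST → push 12
BINARY_OP - → 47 - 12 = 35
STORE_FAST r → r=35
LOAD_FAST_LOAD_FAST r,a → push 35,16
BINARY_OP + → 35 + 16 = 51
STORE_FAST r → r=51
LOAD_FAST_LOAD_FAST i,r → push 1,51
BINARY_OP + → 1 + 51 = 52
STORE_FAST r → r=52
LOAD_FAST i → push 1
LOAD_CONST → push 1
BINARY_OP + → 1 + 1 = 2
STORE_FAST i → i=2
LOAD_FAST i → push 2
LOAD_CONST → push 3
COMPARE_OP bool(<) → 2 vs 3 = True
POP_JUMP_IF_FALSE → pop True; no jump
LOAD_FAST r → push 52
LOAD_CONST → push 12
BINARY_OP - → 52 - 12 = 40
STORE_FAST r → r=40
LOAD_FAST_LOAD_FAST r,a → push 40,16
BINARY_OP + → 40 + 16 = 56
STORE_FAST r → r=56
LOAD_FAST_LOAD_FAST i,r → push 2,56
BINARY_OP + → 2 + 56 = 58
STORE_FAST r → r=58
LOAD_FAST i → push 2
LOAD_CONST → push 1
BINARY_OP + → 2 + 1 = 3
STORE_FAST i → i=3
LOAD_FAST i → push 3
LOAD_CONST → push 3
COMPARE_OP bool(<) → 3 vs 3 = False
POP_JUMP_IF_FALSE → pop False; jump
LOAD_FAST r → push 58
RETURN_VALUE → return 58.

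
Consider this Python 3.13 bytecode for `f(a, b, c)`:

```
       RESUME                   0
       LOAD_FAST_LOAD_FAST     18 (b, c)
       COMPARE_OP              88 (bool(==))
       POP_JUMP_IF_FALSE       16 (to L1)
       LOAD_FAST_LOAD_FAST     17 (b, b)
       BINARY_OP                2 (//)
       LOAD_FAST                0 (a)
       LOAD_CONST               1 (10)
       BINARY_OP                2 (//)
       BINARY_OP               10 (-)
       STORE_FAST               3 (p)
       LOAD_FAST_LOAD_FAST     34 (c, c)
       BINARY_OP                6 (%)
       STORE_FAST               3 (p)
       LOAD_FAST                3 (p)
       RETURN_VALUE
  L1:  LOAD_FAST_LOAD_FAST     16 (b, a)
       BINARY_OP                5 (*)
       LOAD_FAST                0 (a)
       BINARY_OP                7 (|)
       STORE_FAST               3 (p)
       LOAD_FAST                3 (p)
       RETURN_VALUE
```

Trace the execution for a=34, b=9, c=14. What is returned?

306

LOAD_FAST_LOAD_FAST b,c → push 9,14. Stack: [9, 14]
COMPARE_OP bool(==) → 9 vs 14 = False. Stack: [False]
POP_JUMP_IF_FALSE → pop False; jump. Stack: []
LOAD_FAST_LOAD_FAST b,a → push 9,34. Stack: [9, 34]
BINARY_OP * → 9 * 34 = 306. Stack: [306]
LOAD_FAST a → push 34. Stack: [306, 34]
BINARY_OP | → 306 | 34 = 306. Stack: [306]
STORE_FAST p → p=306. Stack: []
LOAD_FAST p → push 306. Stack: [306]
RETURN_VALUE → return 306.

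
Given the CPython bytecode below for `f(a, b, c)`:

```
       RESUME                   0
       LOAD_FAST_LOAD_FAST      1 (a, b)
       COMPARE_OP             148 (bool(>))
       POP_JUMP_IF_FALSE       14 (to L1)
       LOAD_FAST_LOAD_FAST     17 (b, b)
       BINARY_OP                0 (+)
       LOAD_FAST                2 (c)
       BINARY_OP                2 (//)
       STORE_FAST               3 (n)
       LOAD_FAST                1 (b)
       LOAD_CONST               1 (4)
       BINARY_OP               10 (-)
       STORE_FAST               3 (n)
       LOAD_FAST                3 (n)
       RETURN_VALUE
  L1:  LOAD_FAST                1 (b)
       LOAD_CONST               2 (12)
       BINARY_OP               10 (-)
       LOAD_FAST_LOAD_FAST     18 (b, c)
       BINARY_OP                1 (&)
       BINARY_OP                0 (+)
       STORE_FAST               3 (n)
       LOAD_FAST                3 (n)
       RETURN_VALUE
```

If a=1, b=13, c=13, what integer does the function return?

LOAD_FAST_LOAD_FAST a,b → push 1,13. Stack: [1, 13]
COMPARE_OP bool(>) → 1 vs 13 = False. Stack: [False]
POP_JUMP_IF_FALSE → pop False; jump. Stack: []
LOAD_FAST b → push 13. Stack: [13]
LOAD_CONST → push 12. Stack: [13, 12]
BINARY_OP - → 13 - 12 = 1. Stack: [1]
LOAD_FAST_LOAD_FAST b,c → push 13,13. Stack: [1, 13, 13]
BINARY_OP & → 13 & 13 = 13. Stack: [1, 13]
BINARY_OP + → 1 + 13 = 14. Stack: [14]
STORE_FAST n → n=14. Stack: []
LOAD_FAST n → push 14. Stack: [14]
RETURN_VALUE → return 14.

14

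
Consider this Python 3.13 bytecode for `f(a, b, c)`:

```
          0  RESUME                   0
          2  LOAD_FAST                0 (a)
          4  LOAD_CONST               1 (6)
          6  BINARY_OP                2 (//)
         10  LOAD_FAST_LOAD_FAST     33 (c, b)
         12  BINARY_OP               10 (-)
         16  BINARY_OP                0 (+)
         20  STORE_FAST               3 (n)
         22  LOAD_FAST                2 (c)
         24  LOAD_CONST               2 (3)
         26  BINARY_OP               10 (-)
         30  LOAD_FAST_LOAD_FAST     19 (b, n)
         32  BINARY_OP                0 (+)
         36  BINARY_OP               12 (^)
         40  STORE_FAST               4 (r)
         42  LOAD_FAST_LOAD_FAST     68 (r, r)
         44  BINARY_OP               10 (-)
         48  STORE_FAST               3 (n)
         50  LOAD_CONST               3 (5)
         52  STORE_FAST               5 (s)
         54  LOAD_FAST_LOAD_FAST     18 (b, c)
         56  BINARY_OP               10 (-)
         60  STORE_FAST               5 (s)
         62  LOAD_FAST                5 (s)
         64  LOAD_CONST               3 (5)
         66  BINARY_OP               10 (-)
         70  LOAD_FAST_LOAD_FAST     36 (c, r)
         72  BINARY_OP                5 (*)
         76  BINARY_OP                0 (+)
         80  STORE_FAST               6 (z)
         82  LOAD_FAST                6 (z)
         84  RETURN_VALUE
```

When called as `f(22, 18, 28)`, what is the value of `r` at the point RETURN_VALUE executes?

LOAD_FAST a → push 22. Stack: [22]
LOAD_CONST → push 6. Stack: [22, 6]
BINARY_OP // → 22 // 6 = 3. Stack: [3]
LOAD_FAST_LOAD_FAST c,b → push 28,18. Stack: [3, 28, 18]
BINARY_OP - → 28 - 18 = 10. Stack: [3, 10]
BINARY_OP + → 3 + 10 = 13. Stack: [13]
STORE_FAST n → n=13. Stack: []
LOAD_FAST c → push 28. Stack: [28]
LOAD_CONST → push 3. Stack: [28, 3]
BINARY_OP - → 28 - 3 = 25. Stack: [25]
LOAD_FAST_LOAD_FAST b,n → push 18,13. Stack: [25, 18, 13]
BINARY_OP + → 18 + 13 = 31. Stack: [25, 31]
BINARY_OP ^ → 25 ^ 31 = 6. Stack: [6]
STORE_FAST r → r=6. Stack: []
LOAD_FAST_LOAD_FAST r,r → push 6,6. Stack: [6, 6]
BINARY_OP - → 6 - 6 = 0. Stack: [0]
STORE_FAST n → n=0. Stack: []
LOAD_CONST → push 5. Stack: [5]
STORE_FAST s → s=5. Stack: []
LOAD_FAST_LOAD_FAST b,c → push 18,28. Stack: [18, 28]
BINARY_OP - → 18 - 28 = -10. Stack: [-10]
STORE_FAST s → s=-10. Stack: []
LOAD_FAST s → push -10. Stack: [-10]
LOAD_CONST → push 5. Stack: [-10, 5]
BINARY_OP - → -10 - 5 = -15. Stack: [-15]
LOAD_FAST_LOAD_FAST c,r → push 28,6. Stack: [-15, 28, 6]
BINARY_OP * → 28 * 6 = 168. Stack: [-15, 168]
BINARY_OP + → -15 + 168 = 153. Stack: [153]
STORE_FAST z → z=153. Stack: []
LOAD_FAST z → push 153. Stack: [153]
RETURN_VALUE → return 153.

6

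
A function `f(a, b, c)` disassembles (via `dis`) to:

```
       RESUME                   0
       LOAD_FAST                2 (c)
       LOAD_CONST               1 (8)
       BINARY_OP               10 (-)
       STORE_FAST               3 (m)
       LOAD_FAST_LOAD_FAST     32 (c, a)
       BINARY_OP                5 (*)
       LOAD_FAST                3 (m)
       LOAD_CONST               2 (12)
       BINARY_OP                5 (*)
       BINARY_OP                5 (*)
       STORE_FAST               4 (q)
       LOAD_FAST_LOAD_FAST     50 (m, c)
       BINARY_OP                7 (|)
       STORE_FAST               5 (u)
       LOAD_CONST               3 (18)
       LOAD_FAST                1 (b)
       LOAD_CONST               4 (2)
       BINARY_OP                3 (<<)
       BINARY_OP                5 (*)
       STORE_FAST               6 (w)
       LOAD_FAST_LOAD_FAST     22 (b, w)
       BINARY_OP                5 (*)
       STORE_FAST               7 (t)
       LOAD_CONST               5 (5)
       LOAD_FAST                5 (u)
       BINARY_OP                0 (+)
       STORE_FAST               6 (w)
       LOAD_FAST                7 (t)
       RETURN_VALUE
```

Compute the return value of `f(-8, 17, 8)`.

LOAD_FAST c → push 8. Stack: [8]
LOAD_CONST → push 8. Stack: [8, 8]
BINARY_OP - → 8 - 8 = 0. Stack: [0]
STORE_FAST m → m=0. Stack: []
LOAD_FAST_LOAD_FAST c,a → push 8,-8. Stack: [8, -8]
BINARY_OP * → 8 * -8 = -64. Stack: [-64]
LOAD_FAST m → push 0. Stack: [-64, 0]
LOAD_CONST → push 12. Stack: [-64, 0, 12]
BINARY_OP * → 0 * 12 = 0. Stack: [-64, 0]
BINARY_OP * → -64 * 0 = 0. Stack: [0]
STORE_FAST q → q=0. Stack: []
LOAD_FAST_LOAD_FAST m,c → push 0,8. Stack: [0, 8]
BINARY_OP | → 0 | 8 = 8. Stack: [8]
STORE_FAST u → u=8. Stack: []
LOAD_CONST → push 18. Stack: [18]
LOAD_FAST b → push 17. Stack: [18, 17]
LOAD_CONST → push 2. Stack: [18, 17, 2]
BINARY_OP << → 17 << 2 = 68. Stack: [18, 68]
BINARY_OP * → 18 * 68 = 1224. Stack: [1224]
STORE_FAST w → w=1224. Stack: []
LOAD_FAST_LOAD_FAST b,w → push 17,1224. Stack: [17, 1224]
BINARY_OP * → 17 * 1224 = 20808. Stack: [20808]
STORE_FAST t → t=20808. Stack: []
LOAD_CONST → push 5. Stack: [5]
LOAD_FAST u → push 8. Stack: [5, 8]
BINARY_OP + → 5 + 8 = 13. Stack: [13]
STORE_FAST w → w=13. Stack: []
LOAD_FAST t → push 20808. Stack: [20808]
RETURN_VALUE → return 20808.

20808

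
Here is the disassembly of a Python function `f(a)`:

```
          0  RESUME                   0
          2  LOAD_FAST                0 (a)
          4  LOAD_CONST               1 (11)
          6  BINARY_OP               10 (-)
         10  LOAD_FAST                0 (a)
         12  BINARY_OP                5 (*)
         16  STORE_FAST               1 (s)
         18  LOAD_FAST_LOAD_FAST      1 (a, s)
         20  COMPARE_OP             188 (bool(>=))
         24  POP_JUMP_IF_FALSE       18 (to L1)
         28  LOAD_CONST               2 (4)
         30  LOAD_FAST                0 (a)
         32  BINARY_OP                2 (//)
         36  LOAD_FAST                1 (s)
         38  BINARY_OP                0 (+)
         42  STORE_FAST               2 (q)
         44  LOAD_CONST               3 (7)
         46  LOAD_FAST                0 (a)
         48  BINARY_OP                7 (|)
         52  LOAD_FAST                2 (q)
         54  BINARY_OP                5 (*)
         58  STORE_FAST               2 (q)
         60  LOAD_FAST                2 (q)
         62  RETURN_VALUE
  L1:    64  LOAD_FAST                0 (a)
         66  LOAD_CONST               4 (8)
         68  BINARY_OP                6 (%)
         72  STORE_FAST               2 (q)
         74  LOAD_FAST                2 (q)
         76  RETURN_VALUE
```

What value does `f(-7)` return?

LOAD_FAST a → push -7. Stack: [-7]
LOAD_CONST → push 11. Stack: [-7, 11]
BINARY_OP - → -7 - 11 = -18. Stack: [-18]
LOAD_FAST a → push -7. Stack: [-18, -7]
BINARY_OP * → -18 * -7 = 126. Stack: [126]
STORE_FAST s → s=126. Stack: []
LOAD_FAST_LOAD_FAST a,s → push -7,126. Stack: [-7, 126]
COMPARE_OP bool(>=) → -7 vs 126 = False. Stack: [False]
POP_JUMP_IF_FALSE → pop False; jump. Stack: []
LOAD_FAST a → push -7. Stack: [-7]
LOAD_CONST → push 8. Stack: [-7, 8]
BINARY_OP % → -7 % 8 = 1. Stack: [1]
STORE_FAST q → q=1. Stack: []
LOAD_FAST q → push 1. Stack: [1]
RETURN_VALUE → return 1.

1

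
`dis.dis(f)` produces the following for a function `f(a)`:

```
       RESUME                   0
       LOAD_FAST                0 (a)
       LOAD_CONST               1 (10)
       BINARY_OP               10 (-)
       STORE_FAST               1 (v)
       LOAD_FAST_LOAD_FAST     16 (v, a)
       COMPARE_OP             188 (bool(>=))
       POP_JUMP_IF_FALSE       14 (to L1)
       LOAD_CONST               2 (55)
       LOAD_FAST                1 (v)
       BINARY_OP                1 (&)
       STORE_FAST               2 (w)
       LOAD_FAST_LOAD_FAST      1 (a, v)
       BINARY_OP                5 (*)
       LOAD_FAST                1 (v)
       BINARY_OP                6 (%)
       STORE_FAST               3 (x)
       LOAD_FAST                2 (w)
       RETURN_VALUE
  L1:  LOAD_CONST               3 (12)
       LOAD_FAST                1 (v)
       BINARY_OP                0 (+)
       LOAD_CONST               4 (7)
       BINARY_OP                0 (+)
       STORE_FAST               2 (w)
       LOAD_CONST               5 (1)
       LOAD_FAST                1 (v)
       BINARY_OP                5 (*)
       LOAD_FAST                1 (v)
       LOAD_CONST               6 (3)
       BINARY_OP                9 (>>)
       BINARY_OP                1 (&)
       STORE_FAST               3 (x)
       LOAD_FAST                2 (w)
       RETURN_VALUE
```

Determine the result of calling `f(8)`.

17

LOAD_FAST a → push 8. Stack: [8]
LOAD_CONST → push 10. Stack: [8, 10]
BINARY_OP - → 8 - 10 = -2. Stack: [-2]
STORE_FAST v → v=-2. Stack: []
LOAD_FAST_LOAD_FAST v,a → push -2,8. Stack: [-2, 8]
COMPARE_OP bool(>=) → -2 vs 8 = False. Stack: [False]
POP_JUMP_IF_FALSE → pop False; jump. Stack: []
LOAD_CONST → push 12. Stack: [12]
LOAD_FAST v → push -2. Stack: [12, -2]
BINARY_OP + → 12 + -2 = 10. Stack: [10]
LOAD_CONST → push 7. Stack: [10, 7]
BINARY_OP + → 10 + 7 = 17. Stack: [17]
STORE_FAST w → w=17. Stack: []
LOAD_CONST → push 1. Stack: [1]
LOAD_FAST v → push -2. Stack: [1, -2]
BINARY_OP * → 1 * -2 = -2. Stack: [-2]
LOAD_FAST v → push -2. Stack: [-2, -2]
LOAD_CONST → push 3. Stack: [-2, -2, 3]
BINARY_OP >> → -2 >> 3 = -1. Stack: [-2, -1]
BINARY_OP & → -2 & -1 = -2. Stack: [-2]
STORE_FAST x → x=-2. Stack: []
LOAD_FAST w → push 17. Stack: [17]
RETURN_VALUE → return 17.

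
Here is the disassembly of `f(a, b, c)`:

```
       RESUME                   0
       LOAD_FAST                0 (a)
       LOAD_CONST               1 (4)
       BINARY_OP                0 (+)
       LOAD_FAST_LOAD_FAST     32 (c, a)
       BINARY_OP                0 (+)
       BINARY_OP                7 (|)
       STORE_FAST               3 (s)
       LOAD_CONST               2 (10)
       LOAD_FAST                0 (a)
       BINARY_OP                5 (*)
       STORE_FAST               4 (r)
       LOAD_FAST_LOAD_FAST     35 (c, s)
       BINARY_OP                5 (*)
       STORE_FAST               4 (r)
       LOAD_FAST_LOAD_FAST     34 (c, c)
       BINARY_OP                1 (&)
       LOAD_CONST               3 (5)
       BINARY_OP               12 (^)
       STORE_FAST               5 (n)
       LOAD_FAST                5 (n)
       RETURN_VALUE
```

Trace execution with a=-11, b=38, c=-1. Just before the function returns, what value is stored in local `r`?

3

LOAD_FAST a → push -11. Stack: [-11]
LOAD_CONST → push 4. Stack: [-11, 4]
BINARY_OP + → -11 + 4 = -7. Stack: [-7]
LOAD_FAST_LOAD_FAST c,a → push -1,-11. Stack: [-7, -1, -11]
BINARY_OP + → -1 + -11 = -12. Stack: [-7, -12]
BINARY_OP | → -7 | -12 = -3. Stack: [-3]
STORE_FAST s → s=-3. Stack: []
LOAD_CONST → push 10. Stack: [10]
LOAD_FAST a → push -11. Stack: [10, -11]
BINARY_OP * → 10 * -11 = -110. Stack: [-110]
STORE_FAST r → r=-110. Stack: []
LOAD_FAST_LOAD_FAST c,s → push -1,-3. Stack: [-1, -3]
BINARY_OP * → -1 * -3 = 3. Stack: [3]
STORE_FAST r → r=3. Stack: []
LOAD_FAST_LOAD_FAST c,c → push -1,-1. Stack: [-1, -1]
BINARY_OP & → -1 & -1 = -1. Stack: [-1]
LOAD_CONST → push 5. Stack: [-1, 5]
BINARY_OP ^ → -1 ^ 5 = -6. Stack: [-6]
STORE_FAST n → n=-6. Stack: []
LOAD_FAST n → push -6. Stack: [-6]
RETURN_VALUE → return -6.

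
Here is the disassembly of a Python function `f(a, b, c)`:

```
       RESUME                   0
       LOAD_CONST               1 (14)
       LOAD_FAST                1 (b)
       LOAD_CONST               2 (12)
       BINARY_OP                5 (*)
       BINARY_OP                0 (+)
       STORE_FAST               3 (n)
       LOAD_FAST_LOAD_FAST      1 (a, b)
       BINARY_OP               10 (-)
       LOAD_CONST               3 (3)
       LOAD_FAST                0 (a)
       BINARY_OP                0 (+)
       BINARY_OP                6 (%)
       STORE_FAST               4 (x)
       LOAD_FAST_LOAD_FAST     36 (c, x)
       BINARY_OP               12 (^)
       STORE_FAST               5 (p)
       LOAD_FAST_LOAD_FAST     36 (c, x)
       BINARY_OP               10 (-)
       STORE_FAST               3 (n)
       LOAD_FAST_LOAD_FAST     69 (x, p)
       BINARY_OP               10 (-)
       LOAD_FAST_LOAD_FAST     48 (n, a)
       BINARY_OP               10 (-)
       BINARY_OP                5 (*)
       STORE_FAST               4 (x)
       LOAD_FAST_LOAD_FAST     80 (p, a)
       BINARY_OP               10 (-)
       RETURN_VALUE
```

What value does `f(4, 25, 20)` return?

LOAD_CONST → push 14. Stack: [14]
LOAD_FAST b → push 25. Stack: [14, 25]
LOAD_CONST → push 12. Stack: [14, 25, 12]
BINARY_OP * → 25 * 12 = 300. Stack: [14, 300]
BINARY_OP + → 14 + 300 = 314. Stack: [314]
STORE_FAST n → n=314. Stack: []
LOAD_FAST_LOAD_FAST a,b → push 4,25. Stack: [4, 25]
BINARY_OP - → 4 - 25 = -21. Stack: [-21]
LOAD_CONST → push 3. Stack: [-21, 3]
LOAD_FAST a → push 4. Stack: [-21, 3, 4]
BINARY_OP + → 3 + 4 = 7. Stack: [-21, 7]
BINARY_OP % → -21 % 7 = 0. Stack: [0]
STORE_FAST x → x=0. Stack: []
LOAD_FAST_LOAD_FAST c,x → push 20,0. Stack: [20, 0]
BINARY_OP ^ → 20 ^ 0 = 20. Stack: [20]
STORE_FAST p → p=20. Stack: []
LOAD_FAST_LOAD_FAST c,x → push 20,0. Stack: [20, 0]
BINARY_OP - → 20 - 0 = 20. Stack: [20]
STORE_FAST n → n=20. Stack: []
LOAD_FAST_LOAD_FAST x,p → push 0,20. Stack: [0, 20]
BINARY_OP - → 0 - 20 = -20. Stack: [-20]
LOAD_FAST_LOAD_FAST n,a → push 20,4. Stack: [-20, 20, 4]
BINARY_OP - → 20 - 4 = 16. Stack: [-20, 16]
BINARY_OP * → -20 * 16 = -320. Stack: [-320]
STORE_FAST x → x=-320. Stack: []
LOAD_FAST_LOAD_FAST p,a → push 20,4. Stack: [20, 4]
BINARY_OP - → 20 - 4 = 16. Stack: [16]
RETURN_VALUE → return 16.

16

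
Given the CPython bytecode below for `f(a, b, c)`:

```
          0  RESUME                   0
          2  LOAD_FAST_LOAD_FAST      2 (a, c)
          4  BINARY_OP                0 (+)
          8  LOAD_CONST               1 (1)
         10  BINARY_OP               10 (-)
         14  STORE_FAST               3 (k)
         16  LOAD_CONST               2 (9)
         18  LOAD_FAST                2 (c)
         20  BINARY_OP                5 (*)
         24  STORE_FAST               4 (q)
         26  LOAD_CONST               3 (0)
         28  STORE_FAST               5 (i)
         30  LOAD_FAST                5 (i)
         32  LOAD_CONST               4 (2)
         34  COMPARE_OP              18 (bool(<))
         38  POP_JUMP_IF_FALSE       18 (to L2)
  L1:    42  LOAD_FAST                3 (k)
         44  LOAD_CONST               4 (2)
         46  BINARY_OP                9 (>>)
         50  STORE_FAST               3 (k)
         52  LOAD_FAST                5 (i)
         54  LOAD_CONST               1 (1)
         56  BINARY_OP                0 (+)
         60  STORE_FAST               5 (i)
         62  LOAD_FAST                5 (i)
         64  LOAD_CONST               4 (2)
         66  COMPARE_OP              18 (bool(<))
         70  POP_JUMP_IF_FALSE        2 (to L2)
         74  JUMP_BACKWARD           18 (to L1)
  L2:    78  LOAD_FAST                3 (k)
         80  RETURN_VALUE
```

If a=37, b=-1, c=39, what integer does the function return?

LOAD_FAST_LOAD_FAST a,c → push 37,39. Stack: [37, 39]
BINARY_OP + → 37 + 39 = 76. Stack: [76]
LOAD_CONST → push 1. Stack: [76, 1]
BINARY_OP - → 76 - 1 = 75. Stack: [75]
STORE_FAST k → k=75. Stack: []
LOAD_CONST → push 9. Stack: [9]
LOAD_FAST c → push 39. Stack: [9, 39]
BINARY_OP * → 9 * 39 = 351. Stack: [351]
STORE_FAST q → q=351. Stack: []
LOAD_CONST → push 0. Stack: [0]
STORE_FAST i → i=0. Stack: []
LOAD_FAST i → push 0. Stack: [0]
LOAD_CONST → push 2. Stack: [0, 2]
COMPARE_OP bool(<) → 0 vs 2 = True. Stack: [True]
POP_JUMP_IF_FALSE → pop True; no jump. Stack: []
LOAD_FAST k → push 75. Stack: [75]
LOAD_CONST → push 2. Stack: [75, 2]
BINARY_OP >> → 75 >> 2 = 18. Stack: [18]
STORE_FAST k → k=18. Stack: []
LOAD_FAST i → push 0. Stack: [0]
LOAD_CONST → push 1. Stack: [0, 1]
BINARY_OP + → 0 + 1 = 1. Stack: [1]
STORE_FAST i → i=1. Stack: []
LOAD_FAST i → push 1. Stack: [1]
LOAD_CONST → push 2. Stack: [1, 2]
COMPARE_OP bool(<) → 1 vs 2 = True. Stack: [True]
POP_JUMP_IF_FALSE → pop True; no jump. Stack: []
LOAD_FAST k → push 18. Stack: [18]
LOAD_CONST → push 2. Stack: [18, 2]
BINARY_OP >> → 18 >> 2 = 4. Stack: [4]
STORE_FAST k → k=4. Stack: []
LOAD_FAST i → push 1. Stack: [1]
LOAD_CONST → push 1. Stack: [1, 1]
BINARY_OP + → 1 + 1 = 2. Stack: [2]
STORE_FAST i → i=2. Stack: []
LOAD_FAST i → push 2. Stack: [2]
LOAD_CONST → push 2. Stack: [2, 2]
COMPARE_OP bool(<) → 2 vs 2 = False. Stack: [False]
POP_JUMP_IF_FALSE → pop False; jump. Stack: []
LOAD_FAST k → push 4. Stack: [4]
RETURN_VALUE → return 4.

4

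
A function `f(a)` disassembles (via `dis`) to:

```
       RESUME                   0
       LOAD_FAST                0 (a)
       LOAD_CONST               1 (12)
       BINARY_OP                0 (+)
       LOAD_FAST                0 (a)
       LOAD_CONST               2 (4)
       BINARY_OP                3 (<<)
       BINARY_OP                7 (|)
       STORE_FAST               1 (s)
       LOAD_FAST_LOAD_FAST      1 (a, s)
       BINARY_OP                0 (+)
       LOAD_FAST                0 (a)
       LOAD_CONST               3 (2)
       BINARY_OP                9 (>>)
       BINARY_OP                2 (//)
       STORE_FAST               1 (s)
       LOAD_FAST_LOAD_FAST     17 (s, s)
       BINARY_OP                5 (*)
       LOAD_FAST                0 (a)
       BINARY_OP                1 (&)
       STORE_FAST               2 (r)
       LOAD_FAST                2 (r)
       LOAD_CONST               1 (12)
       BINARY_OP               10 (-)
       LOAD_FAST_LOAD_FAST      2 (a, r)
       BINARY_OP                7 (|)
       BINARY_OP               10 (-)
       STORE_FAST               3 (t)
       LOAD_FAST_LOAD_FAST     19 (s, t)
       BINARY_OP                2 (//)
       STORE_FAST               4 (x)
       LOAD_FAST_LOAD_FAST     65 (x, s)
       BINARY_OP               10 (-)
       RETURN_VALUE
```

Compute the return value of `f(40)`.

LOAD_FAST a → push 40. Stack: [40]
LOAD_CONST → push 12. Stack: [40, 12]
BINARY_OP + → 40 + 12 = 52. Stack: [52]
LOAD_FAST a → push 40. Stack: [52, 40]
LOAD_CONST → push 4. Stack: [52, 40, 4]
BINARY_OP << → 40 << 4 = 640. Stack: [52, 640]
BINARY_OP | → 52 | 640 = 692. Stack: [692]
STORE_FAST s → s=692. Stack: []
LOAD_FAST_LOAD_FAST a,s → push 40,692. Stack: [40, 692]
BINARY_OP + → 40 + 692 = 732. Stack: [732]
LOAD_FAST a → push 40. Stack: [732, 40]
LOAD_CONST → push 2. Stack: [732, 40, 2]
BINARY_OP >> → 40 >> 2 = 10. Stack: [732, 10]
BINARY_OP // → 732 // 10 = 73. Stack: [73]
STORE_FAST s → s=73. Stack: []
LOAD_FAST_LOAD_FAST s,s → push 73,73. Stack: [73, 73]
BINARY_OP * → 73 * 73 = 5329. Stack: [5329]
LOAD_FAST a → push 40. Stack: [5329, 40]
BINARY_OP & → 5329 & 40 = 0. Stack: [0]
STORE_FAST r → r=0. Stack: []
LOAD_FAST r → push 0. Stack: [0]
LOAD_CONST → push 12. Stack: [0, 12]
BINARY_OP - → 0 - 12 = -12. Stack: [-12]
LOAD_FAST_LOAD_FAST a,r → push 40,0. Stack: [-12, 40, 0]
BINARY_OP | → 40 | 0 = 40. Stack: [-12, 40]
BINARY_OP - → -12 - 40 = -52. Stack: [-52]
STORE_FAST t → t=-52. Stack: []
LOAD_FAST_LOAD_FAST s,t → push 73,-52. Stack: [73, -52]
BINARY_OP // → 73 // -52 = -2. Stack: [-2]
STORE_FAST x → x=-2. Stack: []
LOAD_FAST_LOAD_FAST x,s → push -2,73. Stack: [-2, 73]
BINARY_OP - → -2 - 73 = -75. Stack: [-75]
RETURN_VALUE → return -75.

-75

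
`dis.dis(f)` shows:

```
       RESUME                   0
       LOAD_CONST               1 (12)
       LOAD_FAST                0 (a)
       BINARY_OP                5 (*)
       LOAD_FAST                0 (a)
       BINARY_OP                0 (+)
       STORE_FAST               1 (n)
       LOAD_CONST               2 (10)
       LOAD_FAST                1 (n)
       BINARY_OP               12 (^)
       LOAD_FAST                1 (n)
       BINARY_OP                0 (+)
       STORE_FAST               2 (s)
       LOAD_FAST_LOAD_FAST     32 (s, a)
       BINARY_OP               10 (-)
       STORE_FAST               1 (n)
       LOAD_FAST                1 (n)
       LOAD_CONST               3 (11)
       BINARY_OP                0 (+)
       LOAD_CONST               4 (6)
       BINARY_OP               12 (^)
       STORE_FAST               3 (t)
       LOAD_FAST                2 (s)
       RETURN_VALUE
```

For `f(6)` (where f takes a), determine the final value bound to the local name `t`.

145

LOAD_CONST → push 12. Stack: [12]
LOAD_FAST a → push 6. Stack: [12, 6]
BINARY_OP * → 12 * 6 = 72. Stack: [72]
LOAD_FAST a → push 6. Stack: [72, 6]
BINARY_OP + → 72 + 6 = 78. Stack: [78]
STORE_FAST n → n=78. Stack: []
LOAD_CONST → push 10. Stack: [10]
LOAD_FAST n → push 78. Stack: [10, 78]
BINARY_OP ^ → 10 ^ 78 = 68. Stack: [68]
LOAD_FAST n → push 78. Stack: [68, 78]
BINARY_OP + → 68 + 78 = 146. Stack: [146]
STORE_FAST s → s=146. Stack: []
LOAD_FAST_LOAD_FAST s,a → push 146,6. Stack: [146, 6]
BINARY_OP - → 146 - 6 = 140. Stack: [140]
STORE_FAST n → n=140. Stack: []
LOAD_FAST n → push 140. Stack: [140]
LOAD_CONST → push 11. Stack: [140, 11]
BINARY_OP + → 140 + 11 = 151. Stack: [151]
LOAD_CONST → push 6. Stack: [151, 6]
BINARY_OP ^ → 151 ^ 6 = 145. Stack: [145]
STORE_FAST t → t=145. Stack: []
LOAD_FAST s → push 146. Stack: [146]
RETURN_VALUE → return 146.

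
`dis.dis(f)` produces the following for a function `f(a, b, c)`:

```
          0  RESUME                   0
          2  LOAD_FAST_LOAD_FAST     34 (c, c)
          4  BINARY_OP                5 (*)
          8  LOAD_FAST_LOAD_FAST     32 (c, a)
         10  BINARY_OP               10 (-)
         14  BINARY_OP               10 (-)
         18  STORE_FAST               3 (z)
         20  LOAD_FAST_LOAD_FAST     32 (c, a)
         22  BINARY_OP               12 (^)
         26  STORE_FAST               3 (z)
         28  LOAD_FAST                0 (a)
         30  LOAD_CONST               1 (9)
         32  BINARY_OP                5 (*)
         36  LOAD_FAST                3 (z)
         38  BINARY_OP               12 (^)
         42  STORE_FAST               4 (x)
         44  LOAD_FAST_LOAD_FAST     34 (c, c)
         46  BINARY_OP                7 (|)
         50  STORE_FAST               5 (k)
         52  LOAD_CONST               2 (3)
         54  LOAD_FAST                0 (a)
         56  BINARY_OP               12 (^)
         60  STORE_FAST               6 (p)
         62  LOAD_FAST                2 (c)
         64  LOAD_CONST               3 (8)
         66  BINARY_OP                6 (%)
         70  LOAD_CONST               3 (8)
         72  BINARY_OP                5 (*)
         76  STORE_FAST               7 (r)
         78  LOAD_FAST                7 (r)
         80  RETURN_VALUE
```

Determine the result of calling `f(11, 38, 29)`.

LOAD_FAST_LOAD_FAST c,c → push 29,29. Stack: [29, 29]
BINARY_OP * → 29 * 29 = 841. Stack: [841]
LOAD_FAST_LOAD_FAST c,a → push 29,11. Stack: [841, 29, 11]
BINARY_OP - → 29 - 11 = 18. Stack: [841, 18]
BINARY_OP - → 841 - 18 = 823. Stack: [823]
STORE_FAST z → z=823. Stack: []
LOAD_FAST_LOAD_FAST c,a → push 29,11. Stack: [29, 11]
BINARY_OP ^ → 29 ^ 11 = 22. Stack: [22]
STORE_FAST z → z=22. Stack: []
LOAD_FAST a → push 11. Stack: [11]
LOAD_CONST → push 9. Stack: [11, 9]
BINARY_OP * → 11 * 9 = 99. Stack: [99]
LOAD_FAST z → push 22. Stack: [99, 22]
BINARY_OP ^ → 99 ^ 22 = 117. Stack: [117]
STORE_FAST x → x=117. Stack: []
LOAD_FAST_LOAD_FAST c,c → push 29,29. Stack: [29, 29]
BINARY_OP | → 29 | 29 = 29. Stack: [29]
STORE_FAST k → k=29. Stack: []
LOAD_CONST → push 3. Stack: [3]
LOAD_FAST a → push 11. Stack: [3, 11]
BINARY_OP ^ → 3 ^ 11 = 8. Stack: [8]
STORE_FAST p → p=8. Stack: []
LOAD_FAST c → push 29. Stack: [29]
LOAD_CONST → push 8. Stack: [29, 8]
BINARY_OP % → 29 % 8 = 5. Stack: [5]
LOAD_CONST → push 8. Stack: [5, 8]
BINARY_OP * → 5 * 8 = 40. Stack: [40]
STORE_FAST r → r=40. Stack: []
LOAD_FAST r → push 40. Stack: [40]
RETURN_VALUE → return 40.

40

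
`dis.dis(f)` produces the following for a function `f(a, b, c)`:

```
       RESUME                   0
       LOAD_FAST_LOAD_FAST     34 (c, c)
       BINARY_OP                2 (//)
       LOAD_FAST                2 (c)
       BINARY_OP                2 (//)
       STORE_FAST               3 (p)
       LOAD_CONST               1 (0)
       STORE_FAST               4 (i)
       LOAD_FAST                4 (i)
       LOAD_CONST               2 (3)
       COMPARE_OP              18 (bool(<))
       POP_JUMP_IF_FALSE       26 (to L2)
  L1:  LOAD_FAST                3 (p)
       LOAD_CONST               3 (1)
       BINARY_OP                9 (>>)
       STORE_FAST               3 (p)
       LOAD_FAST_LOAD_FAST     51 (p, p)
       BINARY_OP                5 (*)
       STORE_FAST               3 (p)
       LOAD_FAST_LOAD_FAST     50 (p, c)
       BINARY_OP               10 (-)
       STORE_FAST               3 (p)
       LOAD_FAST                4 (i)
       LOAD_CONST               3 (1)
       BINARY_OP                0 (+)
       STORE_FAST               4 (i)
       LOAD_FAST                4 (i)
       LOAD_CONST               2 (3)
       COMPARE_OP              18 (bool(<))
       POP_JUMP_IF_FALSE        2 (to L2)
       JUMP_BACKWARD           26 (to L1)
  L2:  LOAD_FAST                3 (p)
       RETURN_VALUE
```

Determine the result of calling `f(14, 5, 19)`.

LOAD_FAST_LOAD_FAST c,c → push 19,19
BINARY_OP // → 19 // 19 = 1
LOAD_FAST c → push 19
BINARY_OP // → 1 // 19 = 0
STORE_FAST p → p=0
LOAD_CONST → push 0
STORE_FAST i → i=0
LOAD_FAST i → push 0
LOAD_CONST → push 3
COMPARE_OP bool(<) → 0 vs 3 = True
POP_JUMP_IF_FALSE → pop True; no jump
LOAD_FAST p → push 0
LOAD_CONST → push 1
BINARY_OP >> → 0 >> 1 = 0
STORE_FAST p → p=0
LOAD_FAST_LOAD_FAST p,p → push 0,0
BINARY_OP * → 0 * 0 = 0
STORE_FAST p → p=0
LOAD_FAST_LOAD_FAST p,c → push 0,19
BINARY_OP - → 0 - 19 = -19
STORE_FAST p → p=-19
LOAD_FAST i → push 0
LOAD_CONST → push 1
BINARY_OP + → 0 + 1 = 1
STORE_FAST i → i=1
LOAD_FAST i → push 1
LOAD_CONST → push 3
COMPARE_OP bool(<) → 1 vs 3 = True
POP_JUMP_IF_FALSE → pop True; no jump
LOAD_FAST p → push -19
LOAD_CONST → push 1
BINARY_OP >> → -19 >> 1 = -10
STORE_FAST p → p=-10
LOAD_FAST_LOAD_FAST p,p → push -10,-10
BINARY_OP * → -10 * -10 = 100
STORE_FAST p → p=100
LOAD_FAST_LOAD_FAST p,c → push 100,19
BINARY_OP - → 100 - 19 = 81
STORE_FAST p → p=81
LOAD_FAST i → push 1
LOAD_CONST → push 1
BINARY_OP + → 1 + 1 = 2
STORE_FAST i → i=2
LOAD_FAST i → push 2
LOAD_CONST → push 3
COMPARE_OP bool(<) → 2 vs 3 = True
POP_JUMP_IF_FALSE → pop True; no jump
LOAD_FAST p → push 81
LOAD_CONST → push 1
BINARY_OP >> → 81 >> 1 = 40
STORE_FAST p → p=40
LOAD_FAST_LOAD_FAST p,p → push 40,40
BINARY_OP * → 40 * 40 = 1600
STORE_FAST p → p=1600
LOAD_FAST_LOAD_FAST p,c → push 1600,19
BINARY_OP - → 1600 - 19 = 1581
STORE_FAST p → p=1581
LOAD_FAST i → push 2
LOAD_CONST → push 1
BINARY_OP + → 2 + 1 = 3
STORE_FAST i → i=3
LOAD_FAST i → push 3
LOAD_CONST → push 3
COMPARE_OP bool(<) → 3 vs 3 = False
POP_JUMP_IF_FALSE → pop False; jump
LOAD_FAST p → push 1581
RETURN_VALUE → return 1581.

1581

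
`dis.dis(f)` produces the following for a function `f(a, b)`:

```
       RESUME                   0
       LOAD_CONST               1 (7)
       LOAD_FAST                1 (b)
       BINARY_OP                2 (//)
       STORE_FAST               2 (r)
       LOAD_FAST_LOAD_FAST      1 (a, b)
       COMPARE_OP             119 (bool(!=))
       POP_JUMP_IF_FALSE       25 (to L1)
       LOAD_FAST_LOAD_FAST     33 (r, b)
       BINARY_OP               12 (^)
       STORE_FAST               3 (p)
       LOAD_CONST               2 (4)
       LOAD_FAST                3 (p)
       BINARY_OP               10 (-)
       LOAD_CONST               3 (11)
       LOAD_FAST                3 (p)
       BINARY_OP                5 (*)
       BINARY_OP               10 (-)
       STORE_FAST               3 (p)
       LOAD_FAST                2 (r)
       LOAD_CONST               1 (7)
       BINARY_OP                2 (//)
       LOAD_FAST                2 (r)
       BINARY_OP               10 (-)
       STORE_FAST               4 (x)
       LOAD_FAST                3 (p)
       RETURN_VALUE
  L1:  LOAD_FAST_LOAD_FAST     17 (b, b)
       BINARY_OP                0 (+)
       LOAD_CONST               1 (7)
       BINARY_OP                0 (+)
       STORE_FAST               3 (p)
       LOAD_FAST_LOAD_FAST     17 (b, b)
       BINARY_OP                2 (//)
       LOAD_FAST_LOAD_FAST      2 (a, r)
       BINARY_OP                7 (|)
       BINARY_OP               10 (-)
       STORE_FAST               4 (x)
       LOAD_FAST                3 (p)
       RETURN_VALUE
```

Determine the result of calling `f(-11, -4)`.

LOAD_CONST → push 7. Stack: [7]
LOAD_FAST b → push -4. Stack: [7, -4]
BINARY_OP // → 7 // -4 = -2. Stack: [-2]
STORE_FAST r → r=-2. Stack: []
LOAD_FAST_LOAD_FAST a,b → push -11,-4. Stack: [-11, -4]
COMPARE_OP bool(!=) → -11 vs -4 = True. Stack: [True]
POP_JUMP_IF_FALSE → pop True; no jump. Stack: []
LOAD_FAST_LOAD_FAST r,b → push -2,-4. Stack: [-2, -4]
BINARY_OP ^ → -2 ^ -4 = 2. Stack: [2]
STORE_FAST p → p=2. Stack: []
LOAD_CONST → push 4. Stack: [4]
LOAD_FAST p → push 2. Stack: [4, 2]
BINARY_OP - → 4 - 2 = 2. Stack: [2]
LOAD_CONST → push 11. Stack: [2, 11]
LOAD_FAST p → push 2. Stack: [2, 11, 2]
BINARY_OP * → 11 * 2 = 22. Stack: [2, 22]
BINARY_OP - → 2 - 22 = -20. Stack: [-20]
STORE_FAST p → p=-20. Stack: []
LOAD_FAST r → push -2. Stack: [-2]
LOAD_CONST → push 7. Stack: [-2, 7]
BINARY_OP // → -2 // 7 = -1. Stack: [-1]
LOAD_FAST r → push -2. Stack: [-1, -2]
BINARY_OP - → -1 - -2 = 1. Stack: [1]
STORE_FAST x → x=1. Stack: []
LOAD_FAST p → push -20. Stack: [-20]
RETURN_VALUE → return -20.

-20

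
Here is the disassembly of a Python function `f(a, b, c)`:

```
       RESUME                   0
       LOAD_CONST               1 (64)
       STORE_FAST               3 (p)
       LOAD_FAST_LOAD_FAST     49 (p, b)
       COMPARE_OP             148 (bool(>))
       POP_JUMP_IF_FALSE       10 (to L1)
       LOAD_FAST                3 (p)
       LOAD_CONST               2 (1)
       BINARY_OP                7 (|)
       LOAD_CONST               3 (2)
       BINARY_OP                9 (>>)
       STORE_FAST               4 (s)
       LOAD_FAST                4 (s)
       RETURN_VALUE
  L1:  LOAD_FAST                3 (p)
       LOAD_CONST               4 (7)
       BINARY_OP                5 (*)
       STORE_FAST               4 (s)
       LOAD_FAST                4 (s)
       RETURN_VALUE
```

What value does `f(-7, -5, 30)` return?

16

LOAD_CONST → push 64. Stack: [64]
STORE_FAST p → p=64. Stack: []
LOAD_FAST_LOAD_FAST p,b → push 64,-5. Stack: [64, -5]
COMPARE_OP bool(>) → 64 vs -5 = True. Stack: [True]
POP_JUMP_IF_FALSE → pop True; no jump. Stack: []
LOAD_FAST p → push 64. Stack: [64]
LOAD_CONST → push 1. Stack: [64, 1]
BINARY_OP | → 64 | 1 = 65. Stack: [65]
LOAD_CONST → push 2. Stack: [65, 2]
BINARY_OP >> → 65 >> 2 = 16. Stack: [16]
STORE_FAST s → s=16. Stack: []
LOAD_FAST s → push 16. Stack: [16]
RETURN_VALUE → return 16.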